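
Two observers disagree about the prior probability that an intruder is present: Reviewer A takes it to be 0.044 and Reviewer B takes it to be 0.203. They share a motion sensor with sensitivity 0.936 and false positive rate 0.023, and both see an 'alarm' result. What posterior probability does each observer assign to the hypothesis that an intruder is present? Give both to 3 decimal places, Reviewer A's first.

Reviewer A: 0.652; Reviewer B: 0.912

The likelihood ratio for an 'alarm' result is 0.936/0.023 = 40.696.
Reviewer A: prior odds 0.044/0.956 = 0.046025; posterior odds 1.8730; posterior probability 0.652.
Reviewer B: prior odds 0.203/0.797 = 0.25471; posterior odds 10.365; posterior probability 0.912.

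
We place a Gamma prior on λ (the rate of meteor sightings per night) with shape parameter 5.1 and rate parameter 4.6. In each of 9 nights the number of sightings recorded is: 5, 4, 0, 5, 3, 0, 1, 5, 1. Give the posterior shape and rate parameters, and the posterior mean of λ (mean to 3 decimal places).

Total count ∑xᵢ = 24 over n = 9 nights.
Gamma is conjugate to the Poisson likelihood: posterior is Gamma(shape = 5.1+24 = 29.1, rate = 4.6+9 = 13.6).
Posterior mean = shape/rate = 29.1/13.6 = 2.140.

Posterior: Gamma(shape=29.1, rate=13.6); mean ≈ 2.140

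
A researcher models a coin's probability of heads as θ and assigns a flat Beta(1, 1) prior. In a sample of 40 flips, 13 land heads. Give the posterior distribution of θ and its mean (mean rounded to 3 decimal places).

Observing 13 successes and 27 failures updates Beta(1, 1) by adding the success and failure counts to the two shape parameters: α = 1+13 = 14, β = 1+27 = 28.
Posterior mean = α/(α+β) = 14/42 = 0.333.

Posterior: Beta(14, 28); mean ≈ 0.333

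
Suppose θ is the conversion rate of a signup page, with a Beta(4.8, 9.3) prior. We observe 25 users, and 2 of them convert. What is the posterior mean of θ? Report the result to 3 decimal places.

Posterior mean ≈ 0.174

The binomial likelihood is conjugate to the Beta prior: with 2 successes and 23 failures, the posterior is Beta(4.8+2, 9.3+23) = Beta(6.8, 32.3).
Posterior mean = α/(α+β) = 6.8/39.1 = 0.174.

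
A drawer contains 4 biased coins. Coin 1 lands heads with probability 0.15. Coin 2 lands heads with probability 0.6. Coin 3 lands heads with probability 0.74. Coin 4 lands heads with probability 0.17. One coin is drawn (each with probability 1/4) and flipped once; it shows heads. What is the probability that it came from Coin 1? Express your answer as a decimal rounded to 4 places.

Posterior probability ≈ 0.0904

P(heads|C1) = 0.15; P(heads|C2) = 0.6; P(heads|C3) = 0.74; P(heads|C4) = 0.17.
Prior × likelihood for each source: 0.25·0.15=0.03750, 0.25·0.6=0.1500, 0.25·0.74=0.1850, 0.25·0.17=0.04250. Summing gives P(heads) = 0.41500.
P(Coin 1 | heads) = 0.03750 / 0.41500 = 0.0904.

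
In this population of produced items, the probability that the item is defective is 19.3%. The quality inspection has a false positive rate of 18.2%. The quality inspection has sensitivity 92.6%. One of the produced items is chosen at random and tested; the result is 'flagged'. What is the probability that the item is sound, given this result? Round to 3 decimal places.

P(¬H | E) ≈ 0.451

Let H be the event that the item is defective. P(H) = 0.193, so P(¬H) = 0.807. With E the 'flagged' result, P(E|H) = 0.926 and P(E|¬H) = 0.182.
P(E) = 0.926·0.193 + 0.182·0.807 = 0.17872 + 0.14687 = 0.32559.
By Bayes' theorem, P(H|E) = 0.17872 / 0.32559 = 0.549. Hence P(¬H|E) = 1 − 0.549 = 0.451.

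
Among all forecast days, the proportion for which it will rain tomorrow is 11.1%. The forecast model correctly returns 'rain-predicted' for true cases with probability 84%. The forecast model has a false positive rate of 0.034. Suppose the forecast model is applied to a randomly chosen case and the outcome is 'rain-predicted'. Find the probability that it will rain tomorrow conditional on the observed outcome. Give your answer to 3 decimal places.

Write H for 'it will rain tomorrow'. Prior odds H:¬H = 0.111/0.889 = 0.12486. For the 'rain-predicted' outcome, the likelihood ratio is 0.84/0.034 = 24.706.
Posterior odds = 0.12486 × 24.706 = 3.0848, so P(H|E) = 3.0848/(1+3.0848) = 0.755.

P(H | E) ≈ 0.755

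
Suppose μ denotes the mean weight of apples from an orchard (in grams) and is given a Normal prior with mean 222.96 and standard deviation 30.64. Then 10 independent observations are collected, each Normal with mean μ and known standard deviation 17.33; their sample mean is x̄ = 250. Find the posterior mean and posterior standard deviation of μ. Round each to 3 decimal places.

Posterior mean ≈ 249.162; posterior SD ≈ 5.395

With known σ, the Normal prior is conjugate. Weight on the data is w = (n/σ²)/(n/σ² + 1/τ₀²) = 0.0332968/(0.0332968+0.00106518) = 0.96900.
Posterior mean = w·x̄ + (1−w)·μ₀ = 0.96900·250 + 0.030999·222.96 = 249.162. Posterior variance = 1/(0.0332968+0.00106518) = 29.1019, so SD = 5.395.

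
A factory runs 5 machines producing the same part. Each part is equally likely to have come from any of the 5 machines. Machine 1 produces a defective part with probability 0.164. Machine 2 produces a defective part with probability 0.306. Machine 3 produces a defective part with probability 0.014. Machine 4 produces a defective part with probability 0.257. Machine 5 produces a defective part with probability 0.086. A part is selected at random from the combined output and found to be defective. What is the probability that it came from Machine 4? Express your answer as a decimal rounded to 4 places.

Tabulate prior·likelihood by source: [1] prior 0.2, lik 0.164, product 0.03280; [2] prior 0.2, lik 0.306, product 0.06120; [3] prior 0.2, lik 0.014, product 0.002800; [4] prior 0.2, lik 0.257, product 0.05140; [5] prior 0.2, lik 0.086, product 0.01720.
Normalizing constant = 0.16540; the posterior for Machine 4 is its product over the sum, 0.05140/0.16540 = 0.3108.

Posterior probability ≈ 0.3108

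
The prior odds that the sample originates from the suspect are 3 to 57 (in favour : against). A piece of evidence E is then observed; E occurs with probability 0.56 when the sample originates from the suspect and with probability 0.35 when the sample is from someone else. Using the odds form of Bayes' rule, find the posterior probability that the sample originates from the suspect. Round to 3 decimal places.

Posterior probability ≈ 0.078

Prior odds = 3/57 = 0.052632. In log-odds, ln(0.052632) = -2.9444.
Add log likelihood ratio: ln(1.6000) = 0.47000.
Posterior log-odds = -2.4744, so posterior odds = exp(-2.4744) = 0.084211. Converting, P(H|E) = 0.084211/1.0842 = 0.078.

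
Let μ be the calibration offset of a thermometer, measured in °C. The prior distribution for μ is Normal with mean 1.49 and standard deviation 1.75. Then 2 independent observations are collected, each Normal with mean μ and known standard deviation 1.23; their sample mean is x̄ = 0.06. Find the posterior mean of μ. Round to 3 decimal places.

Posterior mean ≈ 0.343

Prior precision 1/τ₀² = 1/1.75² = 0.326531; data precision n/σ² = 2/1.23² = 1.32196.
Posterior precision = 0.326531 + 1.32196 = 1.64850.
Posterior mean = (0.326531·1.49 + 1.32196·0.06) / 1.64850 = 0.343.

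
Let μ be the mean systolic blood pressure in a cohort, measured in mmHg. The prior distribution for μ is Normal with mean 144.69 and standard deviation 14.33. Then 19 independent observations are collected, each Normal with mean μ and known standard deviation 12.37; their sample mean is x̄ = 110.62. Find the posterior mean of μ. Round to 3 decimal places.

Posterior mean ≈ 111.906

Prior precision 1/τ₀² = 1/14.33² = 0.00486976; data precision n/σ² = 19/12.37² = 0.124169.
Posterior precision = 0.00486976 + 0.124169 = 0.129039.
Posterior mean = (0.00486976·144.69 + 0.124169·110.62) / 0.129039 = 111.906.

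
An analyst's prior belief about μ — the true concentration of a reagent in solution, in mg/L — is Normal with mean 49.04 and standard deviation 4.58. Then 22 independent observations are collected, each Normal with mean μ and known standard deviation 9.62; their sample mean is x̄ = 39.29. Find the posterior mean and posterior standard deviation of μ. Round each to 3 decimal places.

Posterior mean ≈ 40.919; posterior SD ≈ 1.872

With known σ, the Normal prior is conjugate. Weight on the data is w = (n/σ²)/(n/σ² + 1/τ₀²) = 0.237724/(0.237724+0.0476726) = 0.83296.
Posterior mean = w·x̄ + (1−w)·μ₀ = 0.83296·39.29 + 0.16704·49.04 = 40.919. Posterior variance = 1/(0.237724+0.0476726) = 3.50390, so SD = 1.872.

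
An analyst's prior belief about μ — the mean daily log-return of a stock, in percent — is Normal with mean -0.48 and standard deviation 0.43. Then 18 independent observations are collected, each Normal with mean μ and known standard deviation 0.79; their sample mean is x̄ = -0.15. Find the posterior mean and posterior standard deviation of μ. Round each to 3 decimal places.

Posterior mean ≈ -0.202; posterior SD ≈ 0.171

Prior precision 1/τ₀² = 1/0.43² = 5.40833; data precision n/σ² = 18/0.79² = 28.8415.
Posterior precision = 5.40833 + 28.8415 = 34.2499, giving posterior SD = 1/√34.2499 = 0.171.
Posterior mean = (5.40833·-0.48 + 28.8415·-0.15) / 34.2499 = -0.202.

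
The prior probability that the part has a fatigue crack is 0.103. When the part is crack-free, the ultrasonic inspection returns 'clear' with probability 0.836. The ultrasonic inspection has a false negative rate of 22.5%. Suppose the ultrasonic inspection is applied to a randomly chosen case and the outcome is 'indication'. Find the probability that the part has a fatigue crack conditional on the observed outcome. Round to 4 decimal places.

Write H for 'the part has a fatigue crack'. Prior odds H:¬H = 0.103/0.897 = 0.11483. For the 'indication' outcome, the likelihood ratio is 0.775/0.164 = 4.7256.
Posterior odds = 0.11483 × 4.7256 = 0.54263, so P(H|E) = 0.54263/(1+0.54263) = 0.3518.

P(H | E) ≈ 0.3518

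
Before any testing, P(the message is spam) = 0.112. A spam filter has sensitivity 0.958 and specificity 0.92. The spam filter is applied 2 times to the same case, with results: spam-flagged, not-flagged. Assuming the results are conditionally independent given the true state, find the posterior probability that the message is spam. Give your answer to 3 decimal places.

Posterior P(H) ≈ 0.065

Let H be the event that the message is spam; start with P(H) = 0.112. P('spam-flagged'|H) = 0.958, P('spam-flagged'|¬H) = 0.08.
Update on result 1 ('spam-flagged'): P(H) ← 0.958·0.1120 / (0.958·0.1120 + 0.08·0.8880) = 0.10730/0.17834 = 0.6017.
Update on result 2 ('not-flagged'): P(H) ← 0.042·0.6017 / (0.042·0.6017 + 0.92·0.3983) = 0.025269/0.39175 = 0.0645.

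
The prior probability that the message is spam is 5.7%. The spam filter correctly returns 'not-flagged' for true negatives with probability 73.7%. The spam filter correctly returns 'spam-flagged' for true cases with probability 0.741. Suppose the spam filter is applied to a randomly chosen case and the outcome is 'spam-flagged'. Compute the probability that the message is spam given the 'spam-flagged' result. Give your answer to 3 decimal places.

Let H be the event that the message is spam. P(H) = 0.057, so P(¬H) = 0.943. With E the 'spam-flagged' result, P(E|H) = 0.741 and P(E|¬H) = 0.263.
P(E) = 0.741·0.057 + 0.263·0.943 = 0.042237 + 0.24801 = 0.29025.
By Bayes' theorem, P(H|E) = 0.042237 / 0.29025 = 0.146.

P(H | E) ≈ 0.146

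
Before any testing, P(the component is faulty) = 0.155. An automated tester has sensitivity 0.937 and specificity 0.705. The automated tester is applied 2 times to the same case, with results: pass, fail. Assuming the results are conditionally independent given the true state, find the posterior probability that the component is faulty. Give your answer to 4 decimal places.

Posterior P(H) ≈ 0.0495

Let H be the event that the component is faulty; start with P(H) = 0.155. P('fail'|H) = 0.937, P('fail'|¬H) = 0.295.
Update on result 1 ('pass'): P(H) ← 0.063·0.1550 / (0.063·0.1550 + 0.705·0.8450) = 0.0097650/0.60549 = 0.0161.
Update on result 2 ('fail'): P(H) ← 0.937·0.0161 / (0.937·0.0161 + 0.295·0.9839) = 0.015111/0.30535 = 0.0495.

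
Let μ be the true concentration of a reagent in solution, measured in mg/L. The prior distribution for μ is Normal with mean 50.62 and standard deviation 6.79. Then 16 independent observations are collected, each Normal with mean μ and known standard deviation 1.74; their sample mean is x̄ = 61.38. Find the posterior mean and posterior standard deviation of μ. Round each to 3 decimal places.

Posterior mean ≈ 61.336; posterior SD ≈ 0.434

Prior precision 1/τ₀² = 1/6.79² = 0.0216900; data precision n/σ² = 16/1.74² = 5.28471.
Posterior precision = 0.0216900 + 5.28471 = 5.30640, giving posterior SD = 1/√5.30640 = 0.434.
Posterior mean = (0.0216900·50.62 + 5.28471·61.38) / 5.30640 = 61.336.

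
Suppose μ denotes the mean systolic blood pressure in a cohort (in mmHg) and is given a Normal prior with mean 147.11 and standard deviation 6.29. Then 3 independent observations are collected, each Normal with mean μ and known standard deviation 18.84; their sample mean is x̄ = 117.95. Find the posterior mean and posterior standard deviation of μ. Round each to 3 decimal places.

With known σ, the Normal prior is conjugate. Weight on the data is w = (n/σ²)/(n/σ² + 1/τ₀²) = 0.00845200/(0.00845200+0.0252754) = 0.25060.
Posterior mean = w·x̄ + (1−w)·μ₀ = 0.25060·117.95 + 0.74940·147.11 = 139.803. Posterior variance = 1/(0.00845200+0.0252754) = 29.6494, so SD = 5.445.

Posterior mean ≈ 139.803; posterior SD ≈ 5.445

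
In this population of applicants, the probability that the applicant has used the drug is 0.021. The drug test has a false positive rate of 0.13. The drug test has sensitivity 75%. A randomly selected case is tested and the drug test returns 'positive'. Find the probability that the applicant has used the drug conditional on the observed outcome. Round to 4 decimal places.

P(H | E) ≈ 0.1101

Write H for 'the applicant has used the drug'. Prior odds H:¬H = 0.021/0.979 = 0.021450. For the 'positive' outcome, the likelihood ratio is 0.75/0.13 = 5.7692.
Posterior odds = 0.021450 × 5.7692 = 0.12375, so P(H|E) = 0.12375/(1+0.12375) = 0.1101.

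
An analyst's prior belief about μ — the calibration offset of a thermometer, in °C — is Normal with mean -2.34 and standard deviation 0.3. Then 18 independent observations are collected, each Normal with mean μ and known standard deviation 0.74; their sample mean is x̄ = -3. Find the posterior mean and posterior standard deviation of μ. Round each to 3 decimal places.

Posterior mean ≈ -2.833; posterior SD ≈ 0.151

With known σ, the Normal prior is conjugate. Weight on the data is w = (n/σ²)/(n/σ² + 1/τ₀²) = 32.8707/(32.8707+11.1111) = 0.74737.
Posterior mean = w·x̄ + (1−w)·μ₀ = 0.74737·-3 + 0.25263·-2.34 = -2.833. Posterior variance = 1/(32.8707+11.1111) = 0.0227367, so SD = 0.151.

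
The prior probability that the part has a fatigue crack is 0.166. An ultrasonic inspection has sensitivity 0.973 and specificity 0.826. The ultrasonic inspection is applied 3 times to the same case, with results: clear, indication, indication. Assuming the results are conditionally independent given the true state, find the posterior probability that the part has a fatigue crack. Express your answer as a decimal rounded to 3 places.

Posterior P(H) ≈ 0.169

With H the event that the part has a fatigue crack, the joint likelihood of the observed sequence is P(data|H) = 0.027·0.973·0.973 = 0.025562 and P(data|¬H) = 0.826·0.174·0.174 = 0.025008.
Bayes: P(H|data) = 0.166·0.025562 / (0.166·0.025562 + 0.834·0.025008) = 0.0042432/0.025100 = 0.1691.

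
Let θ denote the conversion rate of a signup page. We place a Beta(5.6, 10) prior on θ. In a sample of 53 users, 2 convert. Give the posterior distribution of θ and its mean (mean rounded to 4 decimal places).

Observing 2 successes and 51 failures updates Beta(5.6, 10) by adding the success and failure counts to the two shape parameters: α = 5.6+2 = 7.6, β = 10+51 = 61.
E[θ | data] = 7.6/(7.6+61) = 0.1108.

Posterior: Beta(7.6, 61); mean ≈ 0.1108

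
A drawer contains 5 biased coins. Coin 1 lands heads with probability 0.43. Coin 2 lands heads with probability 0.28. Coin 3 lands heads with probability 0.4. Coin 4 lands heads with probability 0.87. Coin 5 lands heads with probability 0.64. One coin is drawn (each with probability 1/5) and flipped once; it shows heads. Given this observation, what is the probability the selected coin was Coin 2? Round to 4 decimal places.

Tabulate prior·likelihood by source: [1] prior 0.2, lik 0.43, product 0.08600; [2] prior 0.2, lik 0.28, product 0.05600; [3] prior 0.2, lik 0.4, product 0.08000; [4] prior 0.2, lik 0.87, product 0.1740; [5] prior 0.2, lik 0.64, product 0.1280.
Normalizing constant = 0.52400; the posterior for Coin 2 is its product over the sum, 0.05600/0.52400 = 0.1069.

Posterior probability ≈ 0.1069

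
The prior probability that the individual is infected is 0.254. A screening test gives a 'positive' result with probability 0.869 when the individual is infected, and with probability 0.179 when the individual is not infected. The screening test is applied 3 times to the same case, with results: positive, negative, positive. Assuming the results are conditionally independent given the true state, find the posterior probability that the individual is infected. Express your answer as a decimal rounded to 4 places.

With H the event that the individual is infected, the joint likelihood of the observed sequence is P(data|H) = 0.869·0.131·0.869 = 0.098926 and P(data|¬H) = 0.179·0.821·0.179 = 0.026306.
Bayes: P(H|data) = 0.254·0.098926 / (0.254·0.098926 + 0.746·0.026306) = 0.025127/0.044751 = 0.5615.

Posterior P(H) ≈ 0.5615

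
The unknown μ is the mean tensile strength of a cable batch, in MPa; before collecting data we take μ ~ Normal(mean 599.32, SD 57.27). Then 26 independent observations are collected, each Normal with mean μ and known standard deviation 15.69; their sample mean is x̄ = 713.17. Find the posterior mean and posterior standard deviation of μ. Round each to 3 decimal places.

With known σ, the Normal prior is conjugate. Weight on the data is w = (n/σ²)/(n/σ² + 1/τ₀²) = 0.105615/(0.105615+0.00030489) = 0.99712.
Posterior mean = w·x̄ + (1−w)·μ₀ = 0.99712·713.17 + 0.0028785·599.32 = 712.842. Posterior variance = 1/(0.105615+0.00030489) = 9.44106, so SD = 3.073.

Posterior mean ≈ 712.842; posterior SD ≈ 3.073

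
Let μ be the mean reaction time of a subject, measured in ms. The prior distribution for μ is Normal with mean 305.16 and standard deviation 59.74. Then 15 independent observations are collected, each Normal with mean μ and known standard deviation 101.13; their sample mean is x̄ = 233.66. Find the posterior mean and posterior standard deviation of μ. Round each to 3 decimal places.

Posterior mean ≈ 245.129; posterior SD ≈ 23.926

With known σ, the Normal prior is conjugate. Weight on the data is w = (n/σ²)/(n/σ² + 1/τ₀²) = 0.00146667/(0.00146667+0.00028020) = 0.83960.
Posterior mean = w·x̄ + (1−w)·μ₀ = 0.83960·233.66 + 0.16040·305.16 = 245.129. Posterior variance = 1/(0.00146667+0.00028020) = 572.453, so SD = 23.926.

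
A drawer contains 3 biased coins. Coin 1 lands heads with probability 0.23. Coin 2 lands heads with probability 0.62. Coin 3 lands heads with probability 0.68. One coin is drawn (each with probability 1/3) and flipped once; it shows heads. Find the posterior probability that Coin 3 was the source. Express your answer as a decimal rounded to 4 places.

Tabulate prior·likelihood by source: [1] prior 0.333333, lik 0.23, product 0.07667; [2] prior 0.333333, lik 0.62, product 0.2067; [3] prior 0.333333, lik 0.68, product 0.2267.
Normalizing constant = 0.51000; the posterior for Coin 3 is its product over the sum, 0.2267/0.51000 = 0.4444.

Posterior probability ≈ 0.4444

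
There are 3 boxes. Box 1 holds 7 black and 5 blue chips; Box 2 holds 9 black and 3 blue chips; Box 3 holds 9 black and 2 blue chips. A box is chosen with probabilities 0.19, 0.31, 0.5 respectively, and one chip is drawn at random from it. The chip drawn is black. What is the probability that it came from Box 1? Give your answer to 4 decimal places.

P(black|Box 1) = 0.5833; P(black|Box 2) = 0.75; P(black|Box 3) = 0.8182.
Prior × likelihood for each source: 0.19·0.5833=0.1108, 0.31·0.75=0.2325, 0.5·0.8182=0.4091. Summing gives P(black) = 0.75242.
P(Box 1 | black) = 0.1108 / 0.75242 = 0.1473.

Posterior probability ≈ 0.1473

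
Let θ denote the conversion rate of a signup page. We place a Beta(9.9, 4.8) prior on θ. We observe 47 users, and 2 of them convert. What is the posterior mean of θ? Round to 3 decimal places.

Posterior mean ≈ 0.193

The binomial likelihood is conjugate to the Beta prior: with 2 successes and 45 failures, the posterior is Beta(9.9+2, 4.8+45) = Beta(11.9, 49.8).
E[θ | data] = 11.9/(11.9+49.8) = 0.193.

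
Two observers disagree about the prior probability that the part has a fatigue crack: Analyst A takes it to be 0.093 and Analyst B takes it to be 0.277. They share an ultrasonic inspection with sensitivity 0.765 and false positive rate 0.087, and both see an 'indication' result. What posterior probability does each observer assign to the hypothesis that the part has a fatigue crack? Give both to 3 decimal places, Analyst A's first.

The likelihood ratio for an 'indication' result is 0.765/0.087 = 8.7931.
Analyst A: prior odds 0.093/0.907 = 0.10254; posterior odds 0.90161; posterior probability 0.474.
Analyst B: prior odds 0.277/0.723 = 0.38313; posterior odds 3.3689; posterior probability 0.771.

Analyst A: 0.474; Analyst B: 0.771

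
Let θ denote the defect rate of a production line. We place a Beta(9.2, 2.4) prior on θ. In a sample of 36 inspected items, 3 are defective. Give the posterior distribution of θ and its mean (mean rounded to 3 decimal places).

The binomial likelihood is conjugate to the Beta prior: with 3 successes and 33 failures, the posterior is Beta(9.2+3, 2.4+33) = Beta(12.2, 35.4).
E[θ | data] = 12.2/(12.2+35.4) = 0.256.

Posterior: Beta(12.2, 35.4); mean ≈ 0.256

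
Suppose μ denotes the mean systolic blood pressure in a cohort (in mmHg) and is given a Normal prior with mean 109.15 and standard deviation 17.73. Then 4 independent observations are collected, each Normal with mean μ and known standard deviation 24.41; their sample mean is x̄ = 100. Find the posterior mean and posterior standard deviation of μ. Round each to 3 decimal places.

With known σ, the Normal prior is conjugate. Weight on the data is w = (n/σ²)/(n/σ² + 1/τ₀²) = 0.00671312/(0.00671312+0.00318114) = 0.67849.
Posterior mean = w·x̄ + (1−w)·μ₀ = 0.67849·100 + 0.32151·109.15 = 102.942. Posterior variance = 1/(0.00671312+0.00318114) = 101.069, so SD = 10.053.

Posterior mean ≈ 102.942; posterior SD ≈ 10.053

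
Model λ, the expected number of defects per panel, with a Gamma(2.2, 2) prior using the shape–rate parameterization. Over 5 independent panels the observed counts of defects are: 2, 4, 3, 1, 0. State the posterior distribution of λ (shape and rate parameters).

Total count ∑xᵢ = 10 over n = 5 panels.
Gamma is conjugate to the Poisson likelihood: posterior is Gamma(shape = 2.2+10 = 12.2, rate = 2+5 = 7).

Posterior: Gamma(shape=12.2, rate=7)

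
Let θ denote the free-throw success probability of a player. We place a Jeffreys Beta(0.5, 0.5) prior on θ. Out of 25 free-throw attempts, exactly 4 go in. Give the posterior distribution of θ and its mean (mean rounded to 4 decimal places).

Posterior: Beta(4.5, 21.5); mean ≈ 0.1731

Observing 4 successes and 21 failures updates Beta(0.5, 0.5) by adding the success and failure counts to the two shape parameters: α = 0.5+4 = 4.5, β = 0.5+21 = 21.5.
Posterior mean = α/(α+β) = 4.5/26 = 0.1731.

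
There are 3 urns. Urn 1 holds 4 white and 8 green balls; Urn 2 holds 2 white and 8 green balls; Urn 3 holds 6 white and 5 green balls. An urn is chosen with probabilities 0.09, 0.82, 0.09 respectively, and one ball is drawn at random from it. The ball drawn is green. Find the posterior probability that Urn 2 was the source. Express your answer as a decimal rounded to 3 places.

P(green|Urn 1) = 0.6667; P(green|Urn 2) = 0.8; P(green|Urn 3) = 0.4545.
Prior × likelihood for each source: 0.09·0.6667=0.06000, 0.82·0.8=0.6560, 0.09·0.4545=0.04091. Summing gives P(green) = 0.75691.
P(Urn 2 | green) = 0.6560 / 0.75691 = 0.867.

Posterior probability ≈ 0.867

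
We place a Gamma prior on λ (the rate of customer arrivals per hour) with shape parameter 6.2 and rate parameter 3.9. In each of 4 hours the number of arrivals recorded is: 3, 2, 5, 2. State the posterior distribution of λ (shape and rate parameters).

Posterior: Gamma(shape=18.2, rate=7.9)

The Poisson likelihood adds the total count to the shape and the number of exposure periods to the rate. Here ∑xᵢ = 12 and n = 4, so shape 6.2→18.2 and rate 3.9→7.9.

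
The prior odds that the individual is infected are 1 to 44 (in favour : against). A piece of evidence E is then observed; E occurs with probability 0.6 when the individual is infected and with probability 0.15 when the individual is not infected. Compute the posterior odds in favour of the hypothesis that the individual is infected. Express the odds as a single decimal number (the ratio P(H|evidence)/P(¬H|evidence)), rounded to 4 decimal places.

Prior odds = 1/44 = 0.022727.
Likelihood ratio for E = 0.6/0.15 = 4.0000.
Posterior odds = prior odds × LR = 0.090909.

Posterior odds ≈ 0.0909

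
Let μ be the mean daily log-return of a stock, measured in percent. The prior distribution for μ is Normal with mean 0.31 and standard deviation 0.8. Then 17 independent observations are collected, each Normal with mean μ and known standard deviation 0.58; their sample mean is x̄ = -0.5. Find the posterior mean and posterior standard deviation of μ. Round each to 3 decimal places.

Prior precision 1/τ₀² = 1/0.8² = 1.56250; data precision n/σ² = 17/0.58² = 50.5351.
Posterior precision = 1.56250 + 50.5351 = 52.0976, giving posterior SD = 1/√52.0976 = 0.139.
Posterior mean = (1.56250·0.31 + 50.5351·-0.5) / 52.0976 = -0.476.

Posterior mean ≈ -0.476; posterior SD ≈ 0.139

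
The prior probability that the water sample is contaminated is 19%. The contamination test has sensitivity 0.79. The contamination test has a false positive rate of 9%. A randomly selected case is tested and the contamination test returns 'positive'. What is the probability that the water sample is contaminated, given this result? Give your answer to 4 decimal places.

P(H | E) ≈ 0.6731

Write H for 'the water sample is contaminated'. Prior odds H:¬H = 0.19/0.81 = 0.23457. For the 'positive' outcome, the likelihood ratio is 0.79/0.09 = 8.7778.
Posterior odds = 0.23457 × 8.7778 = 2.0590, so P(H|E) = 2.0590/(1+2.0590) = 0.6731.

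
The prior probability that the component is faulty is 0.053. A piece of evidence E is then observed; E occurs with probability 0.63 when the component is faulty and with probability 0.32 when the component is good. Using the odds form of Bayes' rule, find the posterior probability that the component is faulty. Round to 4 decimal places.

Prior odds = 0.053/(1−0.053) = 0.055966.
Likelihood ratio for E = 0.63/0.32 = 1.9688.
Posterior odds = prior odds × LR = 0.11018.
Posterior probability = odds/(1+odds) = 0.11018/1.1102 = 0.0992.

Posterior probability ≈ 0.0992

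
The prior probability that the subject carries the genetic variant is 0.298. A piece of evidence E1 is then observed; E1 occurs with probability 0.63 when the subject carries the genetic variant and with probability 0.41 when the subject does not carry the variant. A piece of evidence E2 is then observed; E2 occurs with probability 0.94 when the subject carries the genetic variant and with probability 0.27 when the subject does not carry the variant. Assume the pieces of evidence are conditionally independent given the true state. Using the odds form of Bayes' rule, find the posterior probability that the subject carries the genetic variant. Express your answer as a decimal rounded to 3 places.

Posterior probability ≈ 0.694

Prior odds = 0.298/(1−0.298) = 0.42450.
Likelihood ratio for E1 = 0.63/0.41 = 1.5366.
Likelihood ratio for E2 = 0.94/0.27 = 3.4815.
Posterior odds = prior odds × LR₁ × LR₂ = 2.2709.
Posterior probability = odds/(1+odds) = 2.2709/3.2709 = 0.694.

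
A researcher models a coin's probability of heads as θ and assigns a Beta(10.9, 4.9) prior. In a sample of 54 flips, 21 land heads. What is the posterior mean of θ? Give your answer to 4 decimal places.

Observing 21 successes and 33 failures updates Beta(10.9, 4.9) by adding the success and failure counts to the two shape parameters: α = 10.9+21 = 31.9, β = 4.9+33 = 37.9.
E[θ | data] = 31.9/(31.9+37.9) = 0.4570.

Posterior mean ≈ 0.4570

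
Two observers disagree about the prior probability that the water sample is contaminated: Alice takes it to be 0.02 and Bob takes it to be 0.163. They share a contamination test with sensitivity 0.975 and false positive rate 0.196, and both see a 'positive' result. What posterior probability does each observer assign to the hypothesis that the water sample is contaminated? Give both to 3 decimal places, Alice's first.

The likelihood ratio for a 'positive' result is 0.975/0.196 = 4.9745.
Alice: prior odds 0.02/0.98 = 0.020408; posterior odds 0.10152; posterior probability 0.092.
Bob: prior odds 0.163/0.837 = 0.19474; posterior odds 0.96875; posterior probability 0.492.

Alice: 0.092; Bob: 0.492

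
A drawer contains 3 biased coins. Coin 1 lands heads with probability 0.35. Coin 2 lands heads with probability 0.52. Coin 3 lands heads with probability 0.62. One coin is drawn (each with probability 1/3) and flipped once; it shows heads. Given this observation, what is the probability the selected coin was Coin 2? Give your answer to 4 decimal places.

Tabulate prior·likelihood by source: [1] prior 0.333333, lik 0.35, product 0.1167; [2] prior 0.333333, lik 0.52, product 0.1733; [3] prior 0.333333, lik 0.62, product 0.2067.
Normalizing constant = 0.49667; the posterior for Coin 2 is its product over the sum, 0.1733/0.49667 = 0.3490.

Posterior probability ≈ 0.3490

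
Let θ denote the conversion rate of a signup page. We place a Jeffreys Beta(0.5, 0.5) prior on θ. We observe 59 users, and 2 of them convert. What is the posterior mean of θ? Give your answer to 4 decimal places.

Posterior mean ≈ 0.0417

Observing 2 successes and 57 failures updates Beta(0.5, 0.5) by adding the success and failure counts to the two shape parameters: α = 0.5+2 = 2.5, β = 0.5+57 = 57.5.
Posterior mean = α/(α+β) = 2.5/60 = 0.0417.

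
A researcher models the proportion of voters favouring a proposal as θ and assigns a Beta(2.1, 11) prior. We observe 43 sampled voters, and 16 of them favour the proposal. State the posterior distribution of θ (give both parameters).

Posterior: Beta(18.1, 38)

The binomial likelihood is conjugate to the Beta prior: with 16 successes and 27 failures, the posterior is Beta(2.1+16, 11+27) = Beta(18.1, 38).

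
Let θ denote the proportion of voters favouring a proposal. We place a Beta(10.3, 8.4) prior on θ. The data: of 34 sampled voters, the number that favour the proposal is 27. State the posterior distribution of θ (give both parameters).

Posterior: Beta(37.3, 15.4)

The binomial likelihood is conjugate to the Beta prior: with 27 successes and 7 failures, the posterior is Beta(10.3+27, 8.4+7) = Beta(37.3, 15.4).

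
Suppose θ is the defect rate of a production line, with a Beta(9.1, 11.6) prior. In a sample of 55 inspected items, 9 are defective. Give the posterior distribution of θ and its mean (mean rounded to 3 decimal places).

Posterior: Beta(18.1, 57.6); mean ≈ 0.239

The binomial likelihood is conjugate to the Beta prior: with 9 successes and 46 failures, the posterior is Beta(9.1+9, 11.6+46) = Beta(18.1, 57.6).
E[θ | data] = 18.1/(18.1+57.6) = 0.239.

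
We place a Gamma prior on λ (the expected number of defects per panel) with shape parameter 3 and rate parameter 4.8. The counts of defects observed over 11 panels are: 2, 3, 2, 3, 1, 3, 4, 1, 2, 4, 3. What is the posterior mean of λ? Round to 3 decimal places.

Posterior mean ≈ 1.962

The Poisson likelihood adds the total count to the shape and the number of exposure periods to the rate. Here ∑xᵢ = 28 and n = 11, so shape 3→31 and rate 4.8→15.8.
Posterior mean = shape/rate = 31/15.8 = 1.962.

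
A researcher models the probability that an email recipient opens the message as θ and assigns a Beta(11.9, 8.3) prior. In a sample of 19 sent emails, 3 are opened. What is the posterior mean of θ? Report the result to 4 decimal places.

Posterior mean ≈ 0.3801

The binomial likelihood is conjugate to the Beta prior: with 3 successes and 16 failures, the posterior is Beta(11.9+3, 8.3+16) = Beta(14.9, 24.3).
E[θ | data] = 14.9/(14.9+24.3) = 0.3801.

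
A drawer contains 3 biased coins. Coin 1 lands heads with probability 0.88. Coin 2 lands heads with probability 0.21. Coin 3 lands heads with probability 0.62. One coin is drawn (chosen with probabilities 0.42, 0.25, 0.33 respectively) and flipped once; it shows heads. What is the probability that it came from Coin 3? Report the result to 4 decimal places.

Posterior probability ≈ 0.3265

P(heads|C1) = 0.88; P(heads|C2) = 0.21; P(heads|C3) = 0.62.
Prior × likelihood for each source: 0.42·0.88=0.3696, 0.25·0.21=0.05250, 0.33·0.62=0.2046. Summing gives P(heads) = 0.62670.
P(Coin 3 | heads) = 0.2046 / 0.62670 = 0.3265.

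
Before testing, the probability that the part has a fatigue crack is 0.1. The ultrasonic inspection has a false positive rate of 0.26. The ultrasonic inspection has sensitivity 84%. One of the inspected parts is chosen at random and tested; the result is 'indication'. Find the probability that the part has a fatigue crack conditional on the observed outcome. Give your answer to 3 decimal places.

P(H | E) ≈ 0.264

Write H for 'the part has a fatigue crack'. Prior odds H:¬H = 0.1/0.9 = 0.11111. For the 'indication' outcome, the likelihood ratio is 0.84/0.26 = 3.2308.
Posterior odds = 0.11111 × 3.2308 = 0.35897, so P(H|E) = 0.35897/(1+0.35897) = 0.264.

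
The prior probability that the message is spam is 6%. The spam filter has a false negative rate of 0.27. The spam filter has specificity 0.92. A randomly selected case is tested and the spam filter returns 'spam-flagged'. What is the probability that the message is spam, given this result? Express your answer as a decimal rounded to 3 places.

Write H for 'the message is spam'. Prior odds H:¬H = 0.06/0.94 = 0.063830. For the 'spam-flagged' outcome, the likelihood ratio is 0.73/0.08 = 9.1250.
Posterior odds = 0.063830 × 9.1250 = 0.58245, so P(H|E) = 0.58245/(1+0.58245) = 0.368.

P(H | E) ≈ 0.368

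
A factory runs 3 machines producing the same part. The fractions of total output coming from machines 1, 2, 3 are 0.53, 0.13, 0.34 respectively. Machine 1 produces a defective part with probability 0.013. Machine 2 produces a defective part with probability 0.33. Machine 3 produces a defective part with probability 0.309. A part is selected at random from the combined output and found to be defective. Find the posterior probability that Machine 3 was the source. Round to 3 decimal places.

Tabulate prior·likelihood by source: [1] prior 0.53, lik 0.013, product 0.006890; [2] prior 0.13, lik 0.33, product 0.04290; [3] prior 0.34, lik 0.309, product 0.1051.
Normalizing constant = 0.15485; the posterior for Machine 3 is its product over the sum, 0.1051/0.15485 = 0.678.

Posterior probability ≈ 0.678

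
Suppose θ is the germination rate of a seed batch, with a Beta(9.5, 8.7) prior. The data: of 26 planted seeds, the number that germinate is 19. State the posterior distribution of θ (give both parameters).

The binomial likelihood is conjugate to the Beta prior: with 19 successes and 7 failures, the posterior is Beta(9.5+19, 8.7+7) = Beta(28.5, 15.7).

Posterior: Beta(28.5, 15.7)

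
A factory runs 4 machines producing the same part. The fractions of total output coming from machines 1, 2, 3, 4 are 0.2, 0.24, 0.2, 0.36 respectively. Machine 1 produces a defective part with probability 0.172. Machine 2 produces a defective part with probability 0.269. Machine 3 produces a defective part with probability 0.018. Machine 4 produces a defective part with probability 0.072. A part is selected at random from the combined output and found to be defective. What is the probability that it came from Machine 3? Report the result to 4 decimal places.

Posterior probability ≈ 0.0280

P(defective|M1) = 0.172; P(defective|M2) = 0.269; P(defective|M3) = 0.018; P(defective|M4) = 0.072.
Prior × likelihood for each source: 0.2·0.172=0.03440, 0.24·0.269=0.06456, 0.2·0.018=0.003600, 0.36·0.072=0.02592. Summing gives P(defective) = 0.12848.
P(Machine 3 | defective) = 0.003600 / 0.12848 = 0.0280.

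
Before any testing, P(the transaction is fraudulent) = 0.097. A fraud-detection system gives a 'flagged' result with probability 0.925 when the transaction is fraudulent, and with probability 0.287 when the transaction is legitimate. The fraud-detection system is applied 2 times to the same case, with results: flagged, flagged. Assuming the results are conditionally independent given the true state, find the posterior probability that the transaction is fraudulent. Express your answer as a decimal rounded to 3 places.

Posterior P(H) ≈ 0.527

With H the event that the transaction is fraudulent, the joint likelihood of the observed sequence is P(data|H) = 0.925·0.925 = 0.85563 and P(data|¬H) = 0.287·0.287 = 0.082369.
Bayes: P(H|data) = 0.097·0.85563 / (0.097·0.85563 + 0.903·0.082369) = 0.082996/0.15737 = 0.5274.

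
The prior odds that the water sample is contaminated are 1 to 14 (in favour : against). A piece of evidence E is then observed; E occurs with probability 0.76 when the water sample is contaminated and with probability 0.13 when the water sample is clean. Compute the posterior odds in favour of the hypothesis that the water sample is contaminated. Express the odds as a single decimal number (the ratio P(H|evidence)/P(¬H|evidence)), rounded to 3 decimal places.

Posterior odds ≈ 0.418

Prior odds = 1/14 = 0.071429.
Likelihood ratio for E = 0.76/0.13 = 5.8462.
Posterior odds = prior odds × LR = 0.41758.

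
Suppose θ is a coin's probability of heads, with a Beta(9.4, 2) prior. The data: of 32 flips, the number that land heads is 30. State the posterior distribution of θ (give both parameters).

Posterior: Beta(39.4, 4)

The binomial likelihood is conjugate to the Beta prior: with 30 successes and 2 failures, the posterior is Beta(9.4+30, 2+2) = Beta(39.4, 4).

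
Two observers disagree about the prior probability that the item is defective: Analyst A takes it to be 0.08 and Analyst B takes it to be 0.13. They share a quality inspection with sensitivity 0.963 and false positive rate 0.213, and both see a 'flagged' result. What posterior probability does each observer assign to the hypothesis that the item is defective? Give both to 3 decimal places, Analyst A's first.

Analyst A: 0.282; Analyst B: 0.403

P('+'|H) = 0.963, P('+'|¬H) = 0.213.
Analyst A: numerator 0.963·0.08 = 0.077040; evidence = 0.077040+0.213·0.92 = 0.27300; posterior = 0.282.
Analyst B: numerator 0.963·0.13 = 0.12519; evidence = 0.12519+0.213·0.87 = 0.31050; posterior = 0.403.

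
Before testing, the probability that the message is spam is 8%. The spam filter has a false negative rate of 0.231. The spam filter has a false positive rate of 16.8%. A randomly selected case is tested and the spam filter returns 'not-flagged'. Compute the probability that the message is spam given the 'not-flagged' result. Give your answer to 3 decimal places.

Write H for 'the message is spam'. Prior odds H:¬H = 0.08/0.92 = 0.086957. For the 'not-flagged' outcome, the likelihood ratio is 0.231/0.832 = 0.27764.
Posterior odds = 0.086957 × 0.27764 = 0.024143, so P(H|E) = 0.024143/(1+0.024143) = 0.024.

P(H | E) ≈ 0.024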